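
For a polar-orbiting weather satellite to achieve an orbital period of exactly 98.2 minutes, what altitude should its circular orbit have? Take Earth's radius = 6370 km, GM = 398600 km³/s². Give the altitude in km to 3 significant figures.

681 km

T = 98.2 min = 5892.0 s.
From T = 2π√(a³/μ): a = (μ T²/4π²)^(1/3) = (398600 × 5892.0² / 4π²)^(1/3) = 7051 km.
Altitude h = a − R = 7051 − 6370 = 681 km.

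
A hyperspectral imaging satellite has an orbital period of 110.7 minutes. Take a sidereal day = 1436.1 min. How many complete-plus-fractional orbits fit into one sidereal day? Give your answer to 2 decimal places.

T = 110.7 min = 6642.0 s.
Orbits per sidereal day = 86166 / 6642.0 = 12.973.

12.97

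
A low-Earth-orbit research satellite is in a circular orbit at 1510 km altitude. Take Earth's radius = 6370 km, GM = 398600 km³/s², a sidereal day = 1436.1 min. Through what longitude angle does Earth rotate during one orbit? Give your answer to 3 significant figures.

Semi-major axis a = 6370 + 1510 = 7880 km. Period T = 2π√(a³/μ) = 2π√(7880³/398600) = 6961.5 s = 116.02 min.
During one orbit Earth rotates (6961.5 / 86166) × 360° = 29.08°.

29.1°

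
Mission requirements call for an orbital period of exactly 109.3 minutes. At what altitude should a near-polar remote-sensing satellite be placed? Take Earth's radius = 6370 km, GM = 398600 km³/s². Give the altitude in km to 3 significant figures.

1200 km

T = 109.3 min = 6558.0 s.
From T = 2π√(a³/μ): a = (μ T²/4π²)^(1/3) = (398600 × 6558.0² / 4π²)^(1/3) = 7573 km.
Altitude h = a − R = 7573 − 6370 = 1203 km.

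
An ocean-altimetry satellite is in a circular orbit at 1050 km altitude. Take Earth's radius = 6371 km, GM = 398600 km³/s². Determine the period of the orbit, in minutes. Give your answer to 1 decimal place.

106.0 min

Semi-major axis a = 6371 + 1050 = 7421 km. Period T = 2π√(a³/μ) = 2π√(7421³/398600) = 6362.2 s = 106.04 min.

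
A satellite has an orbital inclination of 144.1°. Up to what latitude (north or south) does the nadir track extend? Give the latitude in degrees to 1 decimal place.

35.9°

Retrograde orbit: the ground track reaches ±(180° − i) = ±(180 − 144.1) = ±35.9°.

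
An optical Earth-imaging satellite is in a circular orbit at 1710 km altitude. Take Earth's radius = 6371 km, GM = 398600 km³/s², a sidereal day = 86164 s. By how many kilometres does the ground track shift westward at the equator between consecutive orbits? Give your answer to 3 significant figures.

3360 km

Semi-major axis a = 6371 + 1710 = 8081 km. Period T = 2π√(a³/μ) = 2π√(8081³/398600) = 7229.5 s = 120.49 min.
During one orbit Earth rotates (7229.5 / 86164) × 360° = 30.21°.
At the equator that is 30.21° × (2π·6371/360) km/° = 30.21 × 111.2 = 3359 km.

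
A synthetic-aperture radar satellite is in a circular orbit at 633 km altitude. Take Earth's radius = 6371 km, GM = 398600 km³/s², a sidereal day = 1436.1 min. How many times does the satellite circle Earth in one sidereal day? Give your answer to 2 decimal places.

Semi-major axis a = 6371 + 633 = 7004 km. Period T = 2π√(a³/μ) = 2π√(7004³/398600) = 5833.5 s = 97.23 min.
Orbits per sidereal day = 86166 / 5833.5 = 14.771.

14.77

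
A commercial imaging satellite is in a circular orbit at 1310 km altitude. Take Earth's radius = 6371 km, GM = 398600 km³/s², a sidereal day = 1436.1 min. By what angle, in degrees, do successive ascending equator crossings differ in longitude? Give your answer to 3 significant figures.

28.0°

Semi-major axis a = 6371 + 1310 = 7681 km. Period T = 2π√(a³/μ) = 2π√(7681³/398600) = 6699.4 s = 111.66 min.
During one orbit Earth rotates (6699.4 / 86166) × 360° = 27.99°.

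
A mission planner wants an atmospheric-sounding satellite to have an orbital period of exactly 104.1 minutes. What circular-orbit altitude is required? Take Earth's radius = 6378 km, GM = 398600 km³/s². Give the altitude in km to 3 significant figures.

952 km

T = 104.1 min = 6246.0 s.
From T = 2π√(a³/μ): a = (μ T²/4π²)^(1/3) = (398600 × 6246.0² / 4π²)^(1/3) = 7330 km.
Altitude h = a − R = 7330 − 6378 = 952 km.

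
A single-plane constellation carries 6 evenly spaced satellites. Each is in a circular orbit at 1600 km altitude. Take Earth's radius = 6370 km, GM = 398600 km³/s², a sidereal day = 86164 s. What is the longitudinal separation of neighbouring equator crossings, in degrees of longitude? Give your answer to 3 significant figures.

4.93°

Semi-major axis a = 6370 + 1600 = 7970 km. Period T = 2π√(a³/μ) = 2π√(7970³/398600) = 7081.1 s = 118.02 min.
Single-satellite node shift = (7081.1/86164) × 360° = 29.59°.
With 6 satellites evenly phased, successive equator crossings are 29.59/6 = 4.931° apart.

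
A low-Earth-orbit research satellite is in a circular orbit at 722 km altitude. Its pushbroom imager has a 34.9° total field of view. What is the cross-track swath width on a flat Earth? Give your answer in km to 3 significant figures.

Half-angle = 34.9°/2 = 17.45°.
Swath width ≈ 2h·tan(θ/2) = 2 × 722 × tan(17.45°) = 453.9 km.

454 km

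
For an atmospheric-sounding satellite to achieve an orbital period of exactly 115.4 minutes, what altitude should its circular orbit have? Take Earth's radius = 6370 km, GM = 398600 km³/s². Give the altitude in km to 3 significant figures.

T = 115.4 min = 6924.0 s.
From T = 2π√(a³/μ): a = (μ T²/4π²)^(1/3) = (398600 × 6924.0² / 4π²)^(1/3) = 7852 km.
Altitude h = a − R = 7852 − 6370 = 1482 km.

1480 km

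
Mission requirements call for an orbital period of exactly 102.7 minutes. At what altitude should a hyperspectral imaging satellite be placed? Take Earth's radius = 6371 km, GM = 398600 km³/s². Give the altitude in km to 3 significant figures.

894 km

T = 102.7 min = 6162.0 s.
From T = 2π√(a³/μ): a = (μ T²/4π²)^(1/3) = (398600 × 6162.0² / 4π²)^(1/3) = 7265 km.
Altitude h = a − R = 7265 − 6371 = 894 km.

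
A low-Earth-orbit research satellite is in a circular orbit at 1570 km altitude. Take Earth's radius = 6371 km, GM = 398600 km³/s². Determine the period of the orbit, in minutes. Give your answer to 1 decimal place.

Semi-major axis a = 6371 + 1570 = 7941 km. Period T = 2π√(a³/μ) = 2π√(7941³/398600) = 7042.5 s = 117.37 min.

117.4 min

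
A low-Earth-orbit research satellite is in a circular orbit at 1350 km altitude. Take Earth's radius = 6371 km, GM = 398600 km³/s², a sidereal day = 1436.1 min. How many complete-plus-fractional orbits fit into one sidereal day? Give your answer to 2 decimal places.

Semi-major axis a = 6371 + 1350 = 7721 km. Period T = 2π√(a³/μ) = 2π√(7721³/398600) = 6751.8 s = 112.53 min.
Orbits per sidereal day = 86166 / 6751.8 = 12.762.

12.76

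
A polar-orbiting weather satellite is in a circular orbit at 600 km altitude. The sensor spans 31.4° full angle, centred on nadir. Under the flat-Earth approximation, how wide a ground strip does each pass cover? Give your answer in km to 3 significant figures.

337 km

Half-angle = 31.4°/2 = 15.7°.
Swath width ≈ 2h·tan(θ/2) = 2 × 600 × tan(15.7°) = 337.3 km.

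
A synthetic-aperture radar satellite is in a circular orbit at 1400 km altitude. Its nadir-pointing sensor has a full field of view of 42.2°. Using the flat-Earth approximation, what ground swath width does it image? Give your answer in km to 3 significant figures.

1080 km

Half-angle = 42.2°/2 = 21.1°.
Swath width ≈ 2h·tan(θ/2) = 2 × 1400 × tan(21.1°) = 1080.4 km.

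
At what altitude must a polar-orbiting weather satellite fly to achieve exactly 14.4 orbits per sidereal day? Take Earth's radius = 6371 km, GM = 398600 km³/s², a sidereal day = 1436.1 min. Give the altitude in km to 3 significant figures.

Required period T = 86166 / 14.4 = 5983.8 s.
From T = 2π√(a³/μ): a = (μ T²/4π²)^(1/3) = (398600 × 5983.8² / 4π²)^(1/3) = 7124 km.
Altitude h = a − R = 7124 − 6371 = 753 km.

753 km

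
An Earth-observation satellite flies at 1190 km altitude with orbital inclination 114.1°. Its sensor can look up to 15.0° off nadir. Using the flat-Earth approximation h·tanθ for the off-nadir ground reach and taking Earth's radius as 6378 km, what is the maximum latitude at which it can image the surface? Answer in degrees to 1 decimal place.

Retrograde orbit: the ground track reaches ±(180° − i) = ±(180 − 114.1) = ±65.9°.
Sensor half-swath on the ground ≈ 1190·tan(15.0°) = 319 km = 2.86° of latitude.
Maximum observable latitude ≈ 65.9 + 2.86 = 68.8°.

68.8°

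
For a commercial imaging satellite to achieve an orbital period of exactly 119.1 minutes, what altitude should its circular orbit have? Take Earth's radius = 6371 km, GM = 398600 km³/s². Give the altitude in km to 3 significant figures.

1650 km

T = 119.1 min = 7146.0 s.
From T = 2π√(a³/μ): a = (μ T²/4π²)^(1/3) = (398600 × 7146.0² / 4π²)^(1/3) = 8019 km.
Altitude h = a − R = 8019 − 6371 = 1648 km.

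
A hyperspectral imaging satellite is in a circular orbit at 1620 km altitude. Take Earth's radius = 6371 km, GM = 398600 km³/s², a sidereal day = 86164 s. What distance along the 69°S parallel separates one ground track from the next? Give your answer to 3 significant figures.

1180 km

Semi-major axis a = 6371 + 1620 = 7991 km. Period T = 2π√(a³/μ) = 2π√(7991³/398600) = 7109.1 s = 118.48 min.
Node shift per orbit = (7109.1/86164) × 360° = 29.70°.
Equatorial spacing = 29.70 × 111.2 km/° = 3303 km.
At 69° latitude, spacing = 3303 × cos(69°) = 1184 km.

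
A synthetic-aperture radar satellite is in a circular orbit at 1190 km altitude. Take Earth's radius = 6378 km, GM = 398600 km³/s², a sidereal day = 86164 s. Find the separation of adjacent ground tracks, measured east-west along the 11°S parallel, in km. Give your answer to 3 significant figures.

2990 km

Semi-major axis a = 6378 + 1190 = 7568 km. Period T = 2π√(a³/μ) = 2π√(7568³/398600) = 6552.1 s = 109.20 min.
Node shift per orbit = (6552.1/86164) × 360° = 27.38°.
Equatorial spacing = 27.38 × 111.3 km/° = 3047 km.
At 11° latitude, spacing = 3047 × cos(11°) = 2991 km.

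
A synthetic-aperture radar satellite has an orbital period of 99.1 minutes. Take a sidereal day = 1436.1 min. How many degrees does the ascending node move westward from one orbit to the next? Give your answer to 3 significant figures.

T = 99.1 min = 5946.0 s.
During one orbit Earth rotates (5946.0 / 86166) × 360° = 24.84°.

24.8°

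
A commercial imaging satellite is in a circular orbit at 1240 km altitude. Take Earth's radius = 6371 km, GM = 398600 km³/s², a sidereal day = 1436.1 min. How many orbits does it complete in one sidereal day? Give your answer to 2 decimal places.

Semi-major axis a = 6371 + 1240 = 7611 km. Period T = 2π√(a³/μ) = 2π√(7611³/398600) = 6608.1 s = 110.13 min.
Orbits per sidereal day = 86166 / 6608.1 = 13.040.

13.04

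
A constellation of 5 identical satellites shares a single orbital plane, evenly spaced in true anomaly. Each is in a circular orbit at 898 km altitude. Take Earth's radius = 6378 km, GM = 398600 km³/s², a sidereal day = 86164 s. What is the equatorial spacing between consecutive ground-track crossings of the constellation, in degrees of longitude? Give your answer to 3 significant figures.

Semi-major axis a = 6378 + 898 = 7276 km. Period T = 2π√(a³/μ) = 2π√(7276³/398600) = 6176.6 s = 102.94 min.
Single-satellite node shift = (6176.6/86164) × 360° = 25.81°.
With 5 satellites evenly phased, successive equator crossings are 25.81/5 = 5.161° apart.

5.16°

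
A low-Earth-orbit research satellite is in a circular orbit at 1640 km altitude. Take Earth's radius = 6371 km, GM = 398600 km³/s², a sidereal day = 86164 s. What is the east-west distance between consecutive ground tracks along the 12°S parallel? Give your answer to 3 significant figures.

3240 km

Semi-major axis a = 6371 + 1640 = 8011 km. Period T = 2π√(a³/μ) = 2π√(8011³/398600) = 7135.8 s = 118.93 min.
Node shift per orbit = (7135.8/86164) × 360° = 29.81°.
Equatorial spacing = 29.81 × 111.2 km/° = 3315 km.
At 12° latitude, spacing = 3315 × cos(12°) = 3243 km.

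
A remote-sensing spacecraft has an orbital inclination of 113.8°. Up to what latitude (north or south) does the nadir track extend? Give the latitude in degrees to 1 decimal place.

66.2°

Retrograde orbit: the ground track reaches ±(180° − i) = ±(180 − 113.8) = ±66.2°.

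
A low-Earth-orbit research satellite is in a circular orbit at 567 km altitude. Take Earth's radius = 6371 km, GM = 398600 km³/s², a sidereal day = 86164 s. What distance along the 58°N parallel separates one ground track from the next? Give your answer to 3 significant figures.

Semi-major axis a = 6371 + 567 = 6938 km. Period T = 2π√(a³/μ) = 2π√(6938³/398600) = 5751.3 s = 95.85 min.
Node shift per orbit = (5751.3/86164) × 360° = 24.03°.
Equatorial spacing = 24.03 × 111.2 km/° = 2672 km.
At 58° latitude, spacing = 2672 × cos(58°) = 1416 km.

1420 km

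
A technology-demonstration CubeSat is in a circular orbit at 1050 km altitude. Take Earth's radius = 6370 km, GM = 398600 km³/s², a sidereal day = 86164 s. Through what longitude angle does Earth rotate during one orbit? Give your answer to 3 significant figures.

26.6°

Semi-major axis a = 6370 + 1050 = 7420 km. Period T = 2π√(a³/μ) = 2π√(7420³/398600) = 6360.9 s = 106.01 min.
During one orbit Earth rotates (6360.9 / 86164) × 360° = 26.58°.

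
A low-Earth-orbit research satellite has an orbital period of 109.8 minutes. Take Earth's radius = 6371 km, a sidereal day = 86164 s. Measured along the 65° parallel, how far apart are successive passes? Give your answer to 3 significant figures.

1290 km

T = 109.8 min = 6588.0 s.
Node shift per orbit = (6588.0/86164) × 360° = 27.53°.
Equatorial spacing = 27.53 × 111.2 km/° = 3061 km.
At 65° latitude, spacing = 3061 × cos(65°) = 1293 km.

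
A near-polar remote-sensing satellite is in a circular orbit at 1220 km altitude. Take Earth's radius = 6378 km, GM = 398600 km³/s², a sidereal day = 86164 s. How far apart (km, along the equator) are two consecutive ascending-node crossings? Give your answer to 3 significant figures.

Semi-major axis a = 6378 + 1220 = 7598 km. Period T = 2π√(a³/μ) = 2π√(7598³/398600) = 6591.1 s = 109.85 min.
During one orbit Earth rotates (6591.1 / 86164) × 360° = 27.54°.
At the equator that is 27.54° × (2π·6378/360) km/° = 27.54 × 111.3 = 3065 km.

3070 km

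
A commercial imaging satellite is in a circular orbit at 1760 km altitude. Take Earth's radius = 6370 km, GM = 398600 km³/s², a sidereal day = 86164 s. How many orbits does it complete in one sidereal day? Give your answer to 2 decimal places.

Semi-major axis a = 6370 + 1760 = 8130 km. Period T = 2π√(a³/μ) = 2π√(8130³/398600) = 7295.4 s = 121.59 min.
Orbits per sidereal day = 86164 / 7295.4 = 11.811.

11.81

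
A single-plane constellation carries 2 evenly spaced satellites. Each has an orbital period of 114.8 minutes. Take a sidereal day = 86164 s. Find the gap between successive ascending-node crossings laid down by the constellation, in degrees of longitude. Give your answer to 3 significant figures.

14.4°

T = 114.8 min = 6888.0 s.
Single-satellite node shift = (6888.0/86164) × 360° = 28.78°.
With 2 satellites evenly phased, successive equator crossings are 28.78/2 = 14.389° apart.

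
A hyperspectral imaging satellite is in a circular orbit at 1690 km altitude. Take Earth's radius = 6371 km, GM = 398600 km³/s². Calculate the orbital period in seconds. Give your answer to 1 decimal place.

7202.7 seconds

Semi-major axis a = 6371 + 1690 = 8061 km. Period T = 2π√(a³/μ) = 2π√(8061³/398600) = 7202.7 s = 120.04 min.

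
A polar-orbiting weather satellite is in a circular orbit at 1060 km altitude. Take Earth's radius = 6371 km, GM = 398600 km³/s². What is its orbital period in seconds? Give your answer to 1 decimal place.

6375.0 seconds

Semi-major axis a = 6371 + 1060 = 7431 km. Period T = 2π√(a³/μ) = 2π√(7431³/398600) = 6375.0 s = 106.25 min.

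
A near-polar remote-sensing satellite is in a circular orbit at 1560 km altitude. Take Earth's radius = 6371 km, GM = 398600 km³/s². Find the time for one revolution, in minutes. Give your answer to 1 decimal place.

Semi-major axis a = 6371 + 1560 = 7931 km. Period T = 2π√(a³/μ) = 2π√(7931³/398600) = 7029.2 s = 117.15 min.

117.2 min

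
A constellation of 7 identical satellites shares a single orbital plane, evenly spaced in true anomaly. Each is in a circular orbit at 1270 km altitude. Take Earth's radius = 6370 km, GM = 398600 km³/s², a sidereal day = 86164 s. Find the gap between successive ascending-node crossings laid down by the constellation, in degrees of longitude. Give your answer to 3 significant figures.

3.97°

Semi-major axis a = 6370 + 1270 = 7640 km. Period T = 2π√(a³/μ) = 2π√(7640³/398600) = 6645.9 s = 110.76 min.
Single-satellite node shift = (6645.9/86164) × 360° = 27.77°.
With 7 satellites evenly phased, successive equator crossings are 27.77/7 = 3.967° apart.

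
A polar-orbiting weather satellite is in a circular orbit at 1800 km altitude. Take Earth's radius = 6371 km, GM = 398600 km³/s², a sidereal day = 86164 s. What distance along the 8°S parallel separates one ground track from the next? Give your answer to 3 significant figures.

Semi-major axis a = 6371 + 1800 = 8171 km. Period T = 2π√(a³/μ) = 2π√(8171³/398600) = 7350.6 s = 122.51 min.
Node shift per orbit = (7350.6/86164) × 360° = 30.71°.
Equatorial spacing = 30.71 × 111.2 km/° = 3415 km.
At 8° latitude, spacing = 3415 × cos(8°) = 3382 km.

3380 km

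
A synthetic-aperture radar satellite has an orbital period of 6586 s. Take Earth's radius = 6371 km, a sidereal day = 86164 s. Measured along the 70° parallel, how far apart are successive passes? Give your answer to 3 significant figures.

Node shift per orbit = (6586.0/86164) × 360° = 27.52°.
Equatorial spacing = 27.52 × 111.2 km/° = 3060 km.
At 70° latitude, spacing = 3060 × cos(70°) = 1046 km.

1050 km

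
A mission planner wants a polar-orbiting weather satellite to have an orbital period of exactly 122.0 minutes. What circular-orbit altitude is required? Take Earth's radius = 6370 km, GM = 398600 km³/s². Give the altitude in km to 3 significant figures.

1780 km

T = 122.0 min = 7320.0 s.
From T = 2π√(a³/μ): a = (μ T²/4π²)^(1/3) = (398600 × 7320.0² / 4π²)^(1/3) = 8148 km.
Altitude h = a − R = 8148 − 6370 = 1778 km.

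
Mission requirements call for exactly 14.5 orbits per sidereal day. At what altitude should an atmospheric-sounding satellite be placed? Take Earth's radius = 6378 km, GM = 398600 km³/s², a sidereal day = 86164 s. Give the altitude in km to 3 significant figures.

Required period T = 86164 / 14.5 = 5942.3 s.
From T = 2π√(a³/μ): a = (μ T²/4π²)^(1/3) = (398600 × 5942.3² / 4π²)^(1/3) = 7091 km.
Altitude h = a − R = 7091 − 6378 = 713 km.

713 km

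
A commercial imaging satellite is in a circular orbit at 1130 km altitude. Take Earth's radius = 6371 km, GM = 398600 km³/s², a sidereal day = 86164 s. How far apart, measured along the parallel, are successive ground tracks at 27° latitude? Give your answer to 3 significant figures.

Semi-major axis a = 6371 + 1130 = 7501 km. Period T = 2π√(a³/μ) = 2π√(7501³/398600) = 6465.3 s = 107.76 min.
Node shift per orbit = (6465.3/86164) × 360° = 27.01°.
Equatorial spacing = 27.01 × 111.2 km/° = 3004 km.
At 27° latitude, spacing = 3004 × cos(27°) = 2676 km.

2680 km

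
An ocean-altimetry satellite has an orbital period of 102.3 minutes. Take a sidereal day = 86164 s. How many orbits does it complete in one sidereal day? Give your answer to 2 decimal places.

14.04

T = 102.3 min = 6138.0 s.
Orbits per sidereal day = 86164 / 6138.0 = 14.038.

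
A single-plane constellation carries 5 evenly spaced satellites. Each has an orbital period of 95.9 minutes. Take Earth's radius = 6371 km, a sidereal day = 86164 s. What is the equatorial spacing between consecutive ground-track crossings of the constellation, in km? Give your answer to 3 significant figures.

535 km

T = 95.9 min = 5754.0 s.
Single-satellite node shift = (5754.0/86164) × 360° = 24.04°.
With 5 satellites evenly phased, successive equator crossings are 24.04/5 = 4.808° apart.
That is 4.808 × 111.2 = 535 km at the equator.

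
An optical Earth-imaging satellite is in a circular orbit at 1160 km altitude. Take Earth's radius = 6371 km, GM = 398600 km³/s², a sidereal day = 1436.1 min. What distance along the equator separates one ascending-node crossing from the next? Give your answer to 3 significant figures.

3020 km

Semi-major axis a = 6371 + 1160 = 7531 km. Period T = 2π√(a³/μ) = 2π√(7531³/398600) = 6504.1 s = 108.40 min.
During one orbit Earth rotates (6504.1 / 86166) × 360° = 27.17°.
At the equator that is 27.17° × (2π·6371/360) km/° = 27.17 × 111.2 = 3022 km.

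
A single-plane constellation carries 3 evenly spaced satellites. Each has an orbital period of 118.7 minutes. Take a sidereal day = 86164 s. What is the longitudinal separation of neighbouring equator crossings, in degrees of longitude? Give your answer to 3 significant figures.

T = 118.7 min = 7122.0 s.
Single-satellite node shift = (7122.0/86164) × 360° = 29.76°.
With 3 satellites evenly phased, successive equator crossings are 29.76/3 = 9.919° apart.

9.92°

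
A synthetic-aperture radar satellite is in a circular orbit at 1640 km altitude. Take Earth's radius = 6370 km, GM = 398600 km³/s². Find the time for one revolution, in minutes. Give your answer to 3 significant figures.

119 min

Semi-major axis a = 6370 + 1640 = 8010 km. Period T = 2π√(a³/μ) = 2π√(8010³/398600) = 7134.4 s = 118.91 min.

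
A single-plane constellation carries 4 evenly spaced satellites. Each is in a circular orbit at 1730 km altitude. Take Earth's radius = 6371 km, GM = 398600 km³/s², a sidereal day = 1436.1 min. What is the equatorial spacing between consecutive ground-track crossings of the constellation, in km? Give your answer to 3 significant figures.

Semi-major axis a = 6371 + 1730 = 8101 km. Period T = 2π√(a³/μ) = 2π√(8101³/398600) = 7256.4 s = 120.94 min.
Single-satellite node shift = (7256.4/86166) × 360° = 30.32°.
With 4 satellites evenly phased, successive equator crossings are 30.32/4 = 7.579° apart.
That is 7.579 × 111.2 = 843 km at the equator.

843 km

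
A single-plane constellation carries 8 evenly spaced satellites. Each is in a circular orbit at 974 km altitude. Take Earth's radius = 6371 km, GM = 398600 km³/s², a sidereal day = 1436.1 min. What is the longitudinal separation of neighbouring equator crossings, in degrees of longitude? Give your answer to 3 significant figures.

3.27°

Semi-major axis a = 6371 + 974 = 7345 km. Period T = 2π√(a³/μ) = 2π√(7345³/398600) = 6264.7 s = 104.41 min.
Single-satellite node shift = (6264.7/86166) × 360° = 26.17°.
With 8 satellites evenly phased, successive equator crossings are 26.17/8 = 3.272° apart.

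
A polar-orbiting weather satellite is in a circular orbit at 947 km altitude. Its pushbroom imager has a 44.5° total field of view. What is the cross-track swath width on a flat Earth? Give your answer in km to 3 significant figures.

Half-angle = 44.5°/2 = 22.25°.
Swath width ≈ 2h·tan(θ/2) = 2 × 947 × tan(22.25°) = 774.9 km.

775 km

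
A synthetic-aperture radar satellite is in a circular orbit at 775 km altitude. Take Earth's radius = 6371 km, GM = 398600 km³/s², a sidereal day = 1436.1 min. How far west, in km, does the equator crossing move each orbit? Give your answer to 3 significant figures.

Semi-major axis a = 6371 + 775 = 7146 km. Period T = 2π√(a³/μ) = 2π√(7146³/398600) = 6011.8 s = 100.20 min.
During one orbit Earth rotates (6011.8 / 86166) × 360° = 25.12°.
At the equator that is 25.12° × (2π·6371/360) km/° = 25.12 × 111.2 = 2793 km.

2790 km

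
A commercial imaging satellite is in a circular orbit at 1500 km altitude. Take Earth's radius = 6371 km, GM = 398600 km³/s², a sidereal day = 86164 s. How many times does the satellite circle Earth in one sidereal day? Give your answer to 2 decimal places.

Semi-major axis a = 6371 + 1500 = 7871 km. Period T = 2π√(a³/μ) = 2π√(7871³/398600) = 6949.5 s = 115.83 min.
Orbits per sidereal day = 86164 / 6949.5 = 12.399.

12.40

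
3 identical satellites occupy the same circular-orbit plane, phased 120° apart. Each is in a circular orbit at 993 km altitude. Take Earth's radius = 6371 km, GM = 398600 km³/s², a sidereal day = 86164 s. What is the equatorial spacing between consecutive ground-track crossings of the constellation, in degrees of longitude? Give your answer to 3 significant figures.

8.76°

Semi-major axis a = 6371 + 993 = 7364 km. Period T = 2π√(a³/μ) = 2π√(7364³/398600) = 6289.0 s = 104.82 min.
Single-satellite node shift = (6289.0/86164) × 360° = 26.28°.
With 3 satellites evenly phased, successive equator crossings are 26.28/3 = 8.759° apart.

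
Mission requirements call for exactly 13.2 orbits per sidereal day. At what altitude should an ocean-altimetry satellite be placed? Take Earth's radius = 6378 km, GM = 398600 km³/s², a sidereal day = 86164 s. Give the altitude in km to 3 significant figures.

1170 km

Required period T = 86164 / 13.2 = 6527.6 s.
From T = 2π√(a³/μ): a = (μ T²/4π²)^(1/3) = (398600 × 6527.6² / 4π²)^(1/3) = 7549 km.
Altitude h = a − R = 7549 − 6378 = 1171 km.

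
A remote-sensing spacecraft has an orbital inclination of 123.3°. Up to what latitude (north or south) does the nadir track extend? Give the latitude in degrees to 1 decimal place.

Retrograde orbit: the ground track reaches ±(180° − i) = ±(180 − 123.3) = ±56.7°.

56.7°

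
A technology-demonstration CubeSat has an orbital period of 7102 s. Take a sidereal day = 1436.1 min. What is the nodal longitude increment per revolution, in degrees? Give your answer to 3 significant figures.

During one orbit Earth rotates (7102.0 / 86166) × 360° = 29.67°.

29.7°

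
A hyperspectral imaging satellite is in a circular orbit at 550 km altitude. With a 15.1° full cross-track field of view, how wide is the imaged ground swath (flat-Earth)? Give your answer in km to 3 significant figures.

146 km

Half-angle = 15.1°/2 = 7.55°.
Swath width ≈ 2h·tan(θ/2) = 2 × 550 × tan(7.55°) = 145.8 km.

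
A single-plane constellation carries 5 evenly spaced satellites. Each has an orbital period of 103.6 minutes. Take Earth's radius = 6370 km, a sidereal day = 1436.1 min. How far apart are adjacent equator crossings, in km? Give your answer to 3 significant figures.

577 km

T = 103.6 min = 6216.0 s.
Single-satellite node shift = (6216.0/86166) × 360° = 25.97°.
With 5 satellites evenly phased, successive equator crossings are 25.97/5 = 5.194° apart.
That is 5.194 × 111.2 = 577 km at the equator.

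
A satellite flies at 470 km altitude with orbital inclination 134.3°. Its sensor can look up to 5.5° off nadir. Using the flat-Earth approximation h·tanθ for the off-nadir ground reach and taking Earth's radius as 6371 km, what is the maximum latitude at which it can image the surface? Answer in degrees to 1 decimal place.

46.1°

Retrograde orbit: the ground track reaches ±(180° − i) = ±(180 − 134.3) = ±45.7°.
Sensor half-swath on the ground ≈ 470·tan(5.5°) = 45 km = 0.41° of latitude.
Maximum observable latitude ≈ 45.7 + 0.41 = 46.1°.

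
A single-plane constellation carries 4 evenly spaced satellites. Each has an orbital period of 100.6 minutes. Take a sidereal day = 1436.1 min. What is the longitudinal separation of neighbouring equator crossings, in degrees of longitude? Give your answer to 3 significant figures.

T = 100.6 min = 6036.0 s.
Single-satellite node shift = (6036.0/86166) × 360° = 25.22°.
With 4 satellites evenly phased, successive equator crossings are 25.22/4 = 6.305° apart.

6.30°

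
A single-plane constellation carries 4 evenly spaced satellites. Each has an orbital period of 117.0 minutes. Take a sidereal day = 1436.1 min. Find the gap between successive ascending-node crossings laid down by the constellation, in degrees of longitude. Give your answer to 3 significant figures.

T = 117.0 min = 7020.0 s.
Single-satellite node shift = (7020.0/86166) × 360° = 29.33°.
With 4 satellites evenly phased, successive equator crossings are 29.33/4 = 7.332° apart.

7.33°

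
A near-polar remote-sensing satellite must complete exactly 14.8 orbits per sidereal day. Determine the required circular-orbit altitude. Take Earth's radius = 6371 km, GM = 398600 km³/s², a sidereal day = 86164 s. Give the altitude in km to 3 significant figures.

624 km

Required period T = 86164 / 14.8 = 5821.9 s.
From T = 2π√(a³/μ): a = (μ T²/4π²)^(1/3) = (398600 × 5821.9² / 4π²)^(1/3) = 6995 km.
Altitude h = a − R = 6995 − 6371 = 624 km.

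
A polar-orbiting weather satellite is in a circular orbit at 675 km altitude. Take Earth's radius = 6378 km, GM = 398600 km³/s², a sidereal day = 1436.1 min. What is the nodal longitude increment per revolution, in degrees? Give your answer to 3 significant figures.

Semi-major axis a = 6378 + 675 = 7053 km. Period T = 2π√(a³/μ) = 2π√(7053³/398600) = 5894.8 s = 98.25 min.
During one orbit Earth rotates (5894.8 / 86166) × 360° = 24.63°.

24.6°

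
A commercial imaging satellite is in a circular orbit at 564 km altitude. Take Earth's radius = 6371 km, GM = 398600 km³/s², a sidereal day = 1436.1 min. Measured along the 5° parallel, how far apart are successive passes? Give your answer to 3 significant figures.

Semi-major axis a = 6371 + 564 = 6935 km. Period T = 2π√(a³/μ) = 2π√(6935³/398600) = 5747.5 s = 95.79 min.
Node shift per orbit = (5747.5/86166) × 360° = 24.01°.
Equatorial spacing = 24.01 × 111.2 km/° = 2670 km.
At 5° latitude, spacing = 2670 × cos(5°) = 2660 km.

2660 km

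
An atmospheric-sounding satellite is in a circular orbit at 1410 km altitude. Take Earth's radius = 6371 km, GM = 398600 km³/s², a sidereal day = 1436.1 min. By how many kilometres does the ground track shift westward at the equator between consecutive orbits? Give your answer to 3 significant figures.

Semi-major axis a = 6371 + 1410 = 7781 km. Period T = 2π√(a³/μ) = 2π√(7781³/398600) = 6830.7 s = 113.84 min.
During one orbit Earth rotates (6830.7 / 86166) × 360° = 28.54°.
At the equator that is 28.54° × (2π·6371/360) km/° = 28.54 × 111.2 = 3173 km.

3170 km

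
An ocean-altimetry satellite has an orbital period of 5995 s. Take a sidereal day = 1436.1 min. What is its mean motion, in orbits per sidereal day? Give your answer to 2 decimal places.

14.37

Orbits per sidereal day = 86166 / 5995.0 = 14.373.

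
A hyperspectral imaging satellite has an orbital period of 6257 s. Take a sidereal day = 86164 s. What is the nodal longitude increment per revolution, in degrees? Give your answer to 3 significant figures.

26.1°

During one orbit Earth rotates (6257.0 / 86164) × 360° = 26.14°.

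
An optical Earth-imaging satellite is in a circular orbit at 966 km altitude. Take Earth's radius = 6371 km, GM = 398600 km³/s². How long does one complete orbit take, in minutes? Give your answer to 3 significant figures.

Semi-major axis a = 6371 + 966 = 7337 km. Period T = 2π√(a³/μ) = 2π√(7337³/398600) = 6254.4 s = 104.24 min.

104 min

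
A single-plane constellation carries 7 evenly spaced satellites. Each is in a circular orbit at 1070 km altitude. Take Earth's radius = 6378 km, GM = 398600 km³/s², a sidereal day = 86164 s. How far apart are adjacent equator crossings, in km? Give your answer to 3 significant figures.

425 km

Semi-major axis a = 6378 + 1070 = 7448 km. Period T = 2π√(a³/μ) = 2π√(7448³/398600) = 6396.9 s = 106.62 min.
Single-satellite node shift = (6396.9/86164) × 360° = 26.73°.
With 7 satellites evenly phased, successive equator crossings are 26.73/7 = 3.818° apart.
That is 3.818 × 111.3 = 425 km at the equator.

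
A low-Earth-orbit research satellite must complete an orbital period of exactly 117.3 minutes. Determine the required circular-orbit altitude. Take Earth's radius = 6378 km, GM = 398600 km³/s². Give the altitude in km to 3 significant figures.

T = 117.3 min = 7038.0 s.
From T = 2π√(a³/μ): a = (μ T²/4π²)^(1/3) = (398600 × 7038.0² / 4π²)^(1/3) = 7938 km.
Altitude h = a − R = 7938 − 6378 = 1560 km.

1560 km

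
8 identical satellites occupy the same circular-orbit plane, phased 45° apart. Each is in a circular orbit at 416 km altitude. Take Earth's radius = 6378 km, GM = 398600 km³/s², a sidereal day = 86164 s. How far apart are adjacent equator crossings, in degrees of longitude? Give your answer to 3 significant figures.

2.91°

Semi-major axis a = 6378 + 416 = 6794 km. Period T = 2π√(a³/μ) = 2π√(6794³/398600) = 5573.1 s = 92.89 min.
Single-satellite node shift = (5573.1/86164) × 360° = 23.28°.
With 8 satellites evenly phased, successive equator crossings are 23.28/8 = 2.911° apart.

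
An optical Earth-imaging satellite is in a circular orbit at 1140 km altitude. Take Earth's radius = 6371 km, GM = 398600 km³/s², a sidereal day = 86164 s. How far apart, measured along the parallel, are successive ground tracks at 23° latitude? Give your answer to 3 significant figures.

2770 km

Semi-major axis a = 6371 + 1140 = 7511 km. Period T = 2π√(a³/μ) = 2π√(7511³/398600) = 6478.3 s = 107.97 min.
Node shift per orbit = (6478.3/86164) × 360° = 27.07°.
Equatorial spacing = 27.07 × 111.2 km/° = 3010 km.
At 23° latitude, spacing = 3010 × cos(23°) = 2770 km.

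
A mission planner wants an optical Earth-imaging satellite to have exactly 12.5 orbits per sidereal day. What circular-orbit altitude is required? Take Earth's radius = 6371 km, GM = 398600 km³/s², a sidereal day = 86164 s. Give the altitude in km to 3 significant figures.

1460 km

Required period T = 86164 / 12.5 = 6893.1 s.
From T = 2π√(a³/μ): a = (μ T²/4π²)^(1/3) = (398600 × 6893.1² / 4π²)^(1/3) = 7828 km.
Altitude h = a − R = 7828 − 6371 = 1457 km.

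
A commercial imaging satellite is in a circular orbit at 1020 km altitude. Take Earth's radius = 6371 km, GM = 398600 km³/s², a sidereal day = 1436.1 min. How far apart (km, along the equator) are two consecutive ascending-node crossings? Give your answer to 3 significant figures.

Semi-major axis a = 6371 + 1020 = 7391 km. Period T = 2π√(a³/μ) = 2π√(7391³/398600) = 6323.6 s = 105.39 min.
During one orbit Earth rotates (6323.6 / 86166) × 360° = 26.42°.
At the equator that is 26.42° × (2π·6371/360) km/° = 26.42 × 111.2 = 2938 km.

2940 km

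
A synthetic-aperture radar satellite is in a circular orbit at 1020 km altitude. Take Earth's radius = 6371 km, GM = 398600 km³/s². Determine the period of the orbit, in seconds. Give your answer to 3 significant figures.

Semi-major axis a = 6371 + 1020 = 7391 km. Period T = 2π√(a³/μ) = 2π√(7391³/398600) = 6323.6 s = 105.39 min.

6320 seconds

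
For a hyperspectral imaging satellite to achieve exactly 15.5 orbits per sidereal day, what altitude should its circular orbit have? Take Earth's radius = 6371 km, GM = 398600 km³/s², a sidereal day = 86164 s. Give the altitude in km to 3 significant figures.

411 km

Required period T = 86164 / 15.5 = 5559.0 s.
From T = 2π√(a³/μ): a = (μ T²/4π²)^(1/3) = (398600 × 5559.0² / 4π²)^(1/3) = 6782 km.
Altitude h = a − R = 6782 − 6371 = 411 km.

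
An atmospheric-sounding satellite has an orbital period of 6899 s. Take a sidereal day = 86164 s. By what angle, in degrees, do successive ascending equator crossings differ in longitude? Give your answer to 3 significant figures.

28.8°

During one orbit Earth rotates (6899.0 / 86164) × 360° = 28.82°.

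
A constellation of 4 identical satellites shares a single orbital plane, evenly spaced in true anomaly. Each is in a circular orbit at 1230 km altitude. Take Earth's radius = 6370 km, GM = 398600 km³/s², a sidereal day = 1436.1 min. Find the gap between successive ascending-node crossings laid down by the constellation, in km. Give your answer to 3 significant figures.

766 km

Semi-major axis a = 6370 + 1230 = 7600 km. Period T = 2π√(a³/μ) = 2π√(7600³/398600) = 6593.7 s = 109.90 min.
Single-satellite node shift = (6593.7/86166) × 360° = 27.55°.
With 4 satellites evenly phased, successive equator crossings are 27.55/4 = 6.887° apart.
That is 6.887 × 111.2 = 766 km at the equator.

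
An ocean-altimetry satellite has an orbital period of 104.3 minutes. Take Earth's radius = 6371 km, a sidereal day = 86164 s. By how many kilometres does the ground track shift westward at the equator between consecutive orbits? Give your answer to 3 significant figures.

2910 km

T = 104.3 min = 6258.0 s.
During one orbit Earth rotates (6258.0 / 86164) × 360° = 26.15°.
At the equator that is 26.15° × (2π·6371/360) km/° = 26.15 × 111.2 = 2907 km.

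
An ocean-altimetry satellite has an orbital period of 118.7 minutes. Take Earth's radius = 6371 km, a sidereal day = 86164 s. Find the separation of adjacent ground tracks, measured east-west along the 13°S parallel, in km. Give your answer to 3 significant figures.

3220 km

T = 118.7 min = 7122.0 s.
Node shift per orbit = (7122.0/86164) × 360° = 29.76°.
Equatorial spacing = 29.76 × 111.2 km/° = 3309 km.
At 13° latitude, spacing = 3309 × cos(13°) = 3224 km.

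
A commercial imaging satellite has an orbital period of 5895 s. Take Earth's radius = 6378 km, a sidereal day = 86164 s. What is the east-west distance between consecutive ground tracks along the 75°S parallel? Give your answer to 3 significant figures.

Node shift per orbit = (5895.0/86164) × 360° = 24.63°.
Equatorial spacing = 24.63 × 111.3 km/° = 2742 km.
At 75° latitude, spacing = 2742 × cos(75°) = 710 km.

710 km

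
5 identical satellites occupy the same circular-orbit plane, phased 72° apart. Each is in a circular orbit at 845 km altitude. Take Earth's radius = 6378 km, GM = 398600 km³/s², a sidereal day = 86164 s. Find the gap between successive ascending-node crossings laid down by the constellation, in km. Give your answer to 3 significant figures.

Semi-major axis a = 6378 + 845 = 7223 km. Period T = 2π√(a³/μ) = 2π√(7223³/398600) = 6109.2 s = 101.82 min.
Single-satellite node shift = (6109.2/86164) × 360° = 25.52°.
With 5 satellites evenly phased, successive equator crossings are 25.52/5 = 5.105° apart.
That is 5.105 × 111.3 = 568 km at the equator.

568 km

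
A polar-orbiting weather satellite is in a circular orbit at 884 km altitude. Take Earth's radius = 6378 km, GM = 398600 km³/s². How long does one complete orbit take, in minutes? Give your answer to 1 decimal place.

102.6 min

Semi-major axis a = 6378 + 884 = 7262 km. Period T = 2π√(a³/μ) = 2π√(7262³/398600) = 6158.8 s = 102.65 min.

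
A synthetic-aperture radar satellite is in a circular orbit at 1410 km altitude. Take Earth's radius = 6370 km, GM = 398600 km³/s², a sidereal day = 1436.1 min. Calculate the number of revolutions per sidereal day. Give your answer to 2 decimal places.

12.62

Semi-major axis a = 6370 + 1410 = 7780 km. Period T = 2π√(a³/μ) = 2π√(7780³/398600) = 6829.4 s = 113.82 min.
Orbits per sidereal day = 86166 / 6829.4 = 12.617.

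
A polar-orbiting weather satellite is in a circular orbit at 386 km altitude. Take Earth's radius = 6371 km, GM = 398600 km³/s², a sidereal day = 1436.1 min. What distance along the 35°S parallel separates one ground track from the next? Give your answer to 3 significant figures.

2100 km

Semi-major axis a = 6371 + 386 = 6757 km. Period T = 2π√(a³/μ) = 2π√(6757³/398600) = 5527.7 s = 92.13 min.
Node shift per orbit = (5527.7/86166) × 360° = 23.09°.
Equatorial spacing = 23.09 × 111.2 km/° = 2568 km.
At 35° latitude, spacing = 2568 × cos(35°) = 2104 km.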